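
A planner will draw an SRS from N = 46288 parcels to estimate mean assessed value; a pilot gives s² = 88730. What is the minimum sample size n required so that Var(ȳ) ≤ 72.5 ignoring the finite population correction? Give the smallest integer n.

Without fpc, n₀ = s²/D = 88730/72.5 = 1223.8621.
Rounding up, n = 1224.

1224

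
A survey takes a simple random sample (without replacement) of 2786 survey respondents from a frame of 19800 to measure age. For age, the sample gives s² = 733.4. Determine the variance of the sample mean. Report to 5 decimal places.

Under SRS without replacement, Var(ȳ) = (1 − f)·s²/n with f = n/N = 2786/19800 = 0.14070707.
Var(ȳ) = (1 − 0.14070707)·733.4/2786 = 0.85929293·0.2632448 = 0.22620439.

0.22620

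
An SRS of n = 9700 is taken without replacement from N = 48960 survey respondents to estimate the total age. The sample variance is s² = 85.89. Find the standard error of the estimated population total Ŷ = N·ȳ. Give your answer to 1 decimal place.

Var(Ŷ) = N²·Var(ȳ) = N²·(1 − n/N)·s²/n.
f = 9700/48960 = 0.19812092; Var(ȳ) = 0.80187908·85.89/9700 = 0.00710035.
Var(Ŷ) = 48960² · 0.00710035 = 1.7020118 × 10^7.
SE(Ŷ) = √(1.7020118 × 10^7) = 4125.5.

4125.5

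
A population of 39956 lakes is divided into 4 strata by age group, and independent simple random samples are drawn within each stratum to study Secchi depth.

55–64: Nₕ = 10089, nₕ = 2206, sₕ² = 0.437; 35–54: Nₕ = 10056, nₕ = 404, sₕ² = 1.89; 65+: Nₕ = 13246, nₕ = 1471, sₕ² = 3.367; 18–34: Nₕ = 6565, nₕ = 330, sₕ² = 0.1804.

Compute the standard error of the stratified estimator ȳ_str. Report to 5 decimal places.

Var(ȳ_str) = Σₕ Wₕ²(1 − fₕ)sₕ²/nₕ with Wₕ = Nₕ/N, N = 39956.
55–64: Wₕ = 0.25250275; term = 0.25250275²·(1 − 0.21865398)·0.437/2206 = 9.8685096 × 10^-6.
35–54: Wₕ = 0.25167684; term = 0.25167684²·(1 − 0.04017502)·1.89/404 = 2.8441926 × 10^-4.
65+: Wₕ = 0.33151467; term = 0.33151467²·(1 − 0.11105239)·3.367/1471 = 2.2362075 × 10^-4.
18–34: Wₕ = 0.16430574; term = 0.16430574²·(1 − 0.05026657)·0.1804/330 = 1.4016183 × 10^-5.
Sum = 5.319247 × 10^-4.
SE = √(5.319247 × 10^-4) = 0.02306.

0.02306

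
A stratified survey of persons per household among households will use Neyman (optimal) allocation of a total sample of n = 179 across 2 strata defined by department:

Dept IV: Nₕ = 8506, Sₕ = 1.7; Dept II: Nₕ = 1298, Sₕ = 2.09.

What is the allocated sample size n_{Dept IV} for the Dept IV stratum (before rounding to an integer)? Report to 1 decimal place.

Neyman allocation: nₕ = n·NₕSₕ / Σⱼ NⱼSⱼ.
Σ NⱼSⱼ = 8506·1.7 + 1298·2.09 = 17173.02.
n_{Dept IV} = 179·8506·1.7 / 17173.02 = 150.7.

150.7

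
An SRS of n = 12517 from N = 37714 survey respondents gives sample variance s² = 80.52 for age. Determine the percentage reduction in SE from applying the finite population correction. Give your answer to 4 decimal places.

18.2622

f = n/N = 12517/37714 = 0.33189267.
SE_no-fpc = √(s²/n) = 0.080205058; SE_fpc = √((1−f)s²/n) = 0.065557876.
Ratio = √(1−f) = 0.81737833. Reduction = 100·(1 − 0.81737833) = 18.2622%.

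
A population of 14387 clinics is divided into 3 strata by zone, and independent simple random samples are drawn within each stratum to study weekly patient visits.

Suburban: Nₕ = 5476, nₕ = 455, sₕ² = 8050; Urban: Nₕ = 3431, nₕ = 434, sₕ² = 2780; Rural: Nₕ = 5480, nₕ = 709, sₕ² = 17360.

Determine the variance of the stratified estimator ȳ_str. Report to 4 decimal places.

5.7612

Var(ȳ_str) = Σₕ Wₕ²(1 − fₕ)sₕ²/nₕ with Wₕ = Nₕ/N, N = 14387.
Suburban: Wₕ = 0.38062139; term = 0.38062139²·(1 − 0.08308985)·8050/455 = 2.3501612.
Urban: Wₕ = 0.23847918; term = 0.23847918²·(1 − 0.12649373)·2780/434 = 0.31821602.
Rural: Wₕ = 0.38089942; term = 0.38089942²·(1 − 0.12937956)·17360/709 = 3.0928081.
Sum = 5.7611853.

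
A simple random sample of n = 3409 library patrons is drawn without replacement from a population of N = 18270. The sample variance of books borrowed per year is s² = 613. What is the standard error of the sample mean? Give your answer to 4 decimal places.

Under SRS without replacement, Var(ȳ) = (1 − f)·s²/n with f = n/N = 3409/18270 = 0.18659004.
Var(ȳ) = (1 − 0.18659004)·613/3409 = 0.81340996·0.17981813 = 0.14626586.
SE(ȳ) = √(0.14626586) = 0.3824.

0.3824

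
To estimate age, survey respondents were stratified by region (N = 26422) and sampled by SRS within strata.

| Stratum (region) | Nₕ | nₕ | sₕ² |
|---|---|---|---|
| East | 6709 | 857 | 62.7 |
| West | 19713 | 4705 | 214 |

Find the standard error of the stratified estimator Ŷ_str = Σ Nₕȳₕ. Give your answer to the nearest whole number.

4041

Var(Ŷ_str) = Σₕ Nₕ²(1 − fₕ)sₕ²/nₕ.
East: 6709²·(1 − 857/6709)·62.7/857 = 2.8724259 × 10^6.
West: 19713²·(1 − 4705/19713)·214/4705 = 1.3456425 × 10^7.
Sum = 1.6328851 × 10^7.
SE = √(1.6328851 × 10^7) = 4041.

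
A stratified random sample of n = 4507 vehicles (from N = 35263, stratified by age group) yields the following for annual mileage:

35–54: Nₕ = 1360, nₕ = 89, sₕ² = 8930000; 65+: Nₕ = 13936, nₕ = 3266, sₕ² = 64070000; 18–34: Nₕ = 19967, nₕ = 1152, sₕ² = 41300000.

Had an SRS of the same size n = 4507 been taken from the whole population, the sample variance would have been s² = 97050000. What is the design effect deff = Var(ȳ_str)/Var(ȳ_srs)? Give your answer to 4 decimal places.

0.7090

Var(ȳ_str) = Σ Wₕ²(1−fₕ)sₕ²/nₕ with Wₕ = Nₕ/35263:
  35–54: (1360/35263)²·(1−89/1360)·8930000/89 = 139.47854
  65+: (13936/35263)²·(1−3266/13936)·64070000/3266 = 2345.8627
  18–34: (19967/35263)²·(1−1152/19967)·41300000/1152 = 10831.188
  → Var(ȳ_str) = 13316.529.
Var(ȳ_srs) = (1 − 4507/35263)·97050000/4507 = 18780.994.
deff = 13316.529 / 18780.994 = 0.7090.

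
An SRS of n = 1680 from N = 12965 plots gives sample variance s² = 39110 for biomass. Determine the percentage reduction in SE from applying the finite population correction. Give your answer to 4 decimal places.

f = n/N = 1680/12965 = 0.12957964.
SE_no-fpc = √(s²/n) = 4.8249106; SE_fpc = √((1−f)s²/n) = 4.5014641.
Ratio = √(1−f) = 0.93296322. Reduction = 100·(1 − 0.93296322) = 6.7037%.

6.7037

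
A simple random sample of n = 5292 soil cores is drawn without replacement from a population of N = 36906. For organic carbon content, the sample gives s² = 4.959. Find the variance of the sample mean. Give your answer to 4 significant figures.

8.027 × 10^-4

Under SRS without replacement, Var(ȳ) = (1 − f)·s²/n with f = n/N = 5292/36906 = 0.14339132.
Var(ȳ) = (1 − 0.14339132)·4.959/5292 = 0.85660868·9.3707483 × 10^-4 = 8.0270643 × 10^-4.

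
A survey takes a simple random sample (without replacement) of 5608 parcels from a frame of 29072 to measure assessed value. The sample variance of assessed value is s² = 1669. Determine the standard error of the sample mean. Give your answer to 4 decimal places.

0.4901

Under SRS without replacement, Var(ȳ) = (1 − f)·s²/n with f = n/N = 5608/29072 = 0.19290039.
Var(ȳ) = (1 − 0.19290039)·1669/5608 = 0.80709961·0.29761056 = 0.24020137.
SE(ȳ) = √(0.24020137) = 0.4901.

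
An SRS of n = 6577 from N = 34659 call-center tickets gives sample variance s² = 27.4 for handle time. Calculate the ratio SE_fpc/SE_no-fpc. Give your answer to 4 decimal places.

0.9001

f = n/N = 6577/34659 = 0.18976312.
SE_no-fpc = √(s²/n) = 0.064544815; SE_fpc = √((1−f)s²/n) = 0.058098827.
Ratio = √(1−f) = 0.90013159.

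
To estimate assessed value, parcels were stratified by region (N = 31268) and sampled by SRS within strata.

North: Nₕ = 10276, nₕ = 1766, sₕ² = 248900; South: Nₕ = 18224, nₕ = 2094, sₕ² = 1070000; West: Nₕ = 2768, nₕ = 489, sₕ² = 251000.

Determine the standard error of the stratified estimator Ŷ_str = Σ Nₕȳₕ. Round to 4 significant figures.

Var(Ŷ_str) = Σₕ Nₕ²(1 − fₕ)sₕ²/nₕ.
North: 10276²·(1 − 1766/10276)·248900/1766 = 1.2325026 × 10^10.
South: 18224²·(1 − 2094/18224)·1070000/2094 = 1.5020527 × 10^11.
West: 2768²·(1 − 489/2768)·251000/489 = 3.2379883 × 10^9.
Sum = 1.6576828 × 10^11.
SE = √(1.6576828 × 10^11) = 407100.

407100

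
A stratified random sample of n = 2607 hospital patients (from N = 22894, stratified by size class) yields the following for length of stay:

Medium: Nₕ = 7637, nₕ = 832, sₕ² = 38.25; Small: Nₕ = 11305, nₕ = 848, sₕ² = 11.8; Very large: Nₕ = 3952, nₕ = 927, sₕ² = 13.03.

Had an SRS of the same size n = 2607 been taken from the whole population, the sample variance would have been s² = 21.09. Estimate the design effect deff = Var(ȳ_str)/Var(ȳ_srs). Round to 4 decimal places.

Var(ȳ_str) = Σ Wₕ²(1−fₕ)sₕ²/nₕ with Wₕ = Nₕ/22894:
  Medium: (7637/22894)²·(1−832/7637)·38.25/832 = 0.0045584341
  Small: (11305/22894)²·(1−848/11305)·11.8/848 = 0.003138488
  Very large: (3952/22894)²·(1−927/3952)·13.03/927 = 3.2060009 × 10^-4
  → Var(ȳ_str) = 0.0080175222.
Var(ȳ_srs) = (1 − 2607/22894)·21.09/2607 = 0.0071685563.
deff = 0.0080175222 / 0.0071685563 = 1.1184.

1.1184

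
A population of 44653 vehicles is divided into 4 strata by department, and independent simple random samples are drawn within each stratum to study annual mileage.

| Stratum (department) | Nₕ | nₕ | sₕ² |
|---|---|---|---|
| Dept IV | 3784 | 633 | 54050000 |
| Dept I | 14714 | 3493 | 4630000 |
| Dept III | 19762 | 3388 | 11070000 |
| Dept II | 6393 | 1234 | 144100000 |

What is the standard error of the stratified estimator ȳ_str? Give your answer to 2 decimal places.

Var(ȳ_str) = Σₕ Wₕ²(1 − fₕ)sₕ²/nₕ with Wₕ = Nₕ/N, N = 44653.
Dept IV: Wₕ = 0.08474235; term = 0.08474235²·(1 − 0.16728330)·54050000/633 = 510.61108.
Dept I: Wₕ = 0.32951873; term = 0.32951873²·(1 − 0.23739296)·4630000/3493 = 109.75983.
Dept III: Wₕ = 0.44256825; term = 0.44256825²·(1 − 0.17144014)·11070000/3388 = 530.25969.
Dept II: Wₕ = 0.14317067; term = 0.14317067²·(1 − 0.19302362)·144100000/1234 = 1931.6025.
Sum = 3082.2331.
SE = √(3082.2331) = 55.52.

55.52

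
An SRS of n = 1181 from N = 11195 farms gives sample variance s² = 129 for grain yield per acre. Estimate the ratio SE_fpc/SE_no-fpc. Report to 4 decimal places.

f = n/N = 1181/11195 = 0.10549352.
SE_no-fpc = √(s²/n) = 0.33049881; SE_fpc = √((1−f)s²/n) = 0.31258033.
Ratio = √(1−f) = 0.94578352.

0.9458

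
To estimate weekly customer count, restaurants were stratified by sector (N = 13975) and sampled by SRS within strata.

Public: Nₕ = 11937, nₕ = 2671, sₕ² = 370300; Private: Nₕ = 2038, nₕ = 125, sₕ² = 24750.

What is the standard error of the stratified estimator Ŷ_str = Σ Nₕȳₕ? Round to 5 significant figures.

Var(Ŷ_str) = Σₕ Nₕ²(1 − fₕ)sₕ²/nₕ.
Public: 11937²·(1 − 2671/11937)·370300/2671 = 1.5334419 × 10^10.
Private: 2038²·(1 − 125/2038)·24750/125 = 7.7194141 × 10^8.
Sum = 1.610636 × 10^10.
SE = √(1.610636 × 10^10) = 126910.

126910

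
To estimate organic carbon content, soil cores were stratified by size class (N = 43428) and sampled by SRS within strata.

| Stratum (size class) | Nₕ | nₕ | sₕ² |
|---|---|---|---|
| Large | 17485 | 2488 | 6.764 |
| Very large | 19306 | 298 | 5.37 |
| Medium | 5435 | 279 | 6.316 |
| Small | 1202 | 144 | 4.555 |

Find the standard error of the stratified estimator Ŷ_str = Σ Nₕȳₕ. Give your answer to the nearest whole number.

2828

Var(Ŷ_str) = Σₕ Nₕ²(1 − fₕ)sₕ²/nₕ.
Large: 17485²·(1 − 2488/17485)·6.764/2488 = 712891.2.
Very large: 19306²·(1 − 298/19306)·5.37/298 = 6.6128207 × 10^6.
Medium: 5435²·(1 − 279/5435)·6.316/279 = 634381.3.
Small: 1202²·(1 − 144/1202)·4.555/144 = 40226.85.
Sum = 8.0003201 × 10^6.
SE = √(8.0003201 × 10^6) = 2828.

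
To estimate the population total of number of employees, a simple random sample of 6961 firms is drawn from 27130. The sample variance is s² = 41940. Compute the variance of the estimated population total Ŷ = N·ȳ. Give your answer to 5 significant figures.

Var(Ŷ) = N²·Var(ȳ) = N²·(1 − n/N)·s²/n.
f = 6961/27130 = 0.25657943; Var(ȳ) = 0.74342057·41940/6961 = 4.4791063.
Var(Ŷ) = 27130² · 4.4791063 = 3.2967875 × 10^9.

3.2968 × 10^9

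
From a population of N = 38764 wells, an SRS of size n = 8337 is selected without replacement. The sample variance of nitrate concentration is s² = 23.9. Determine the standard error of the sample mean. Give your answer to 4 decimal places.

0.0474

Under SRS without replacement, Var(ȳ) = (1 − f)·s²/n with f = n/N = 8337/38764 = 0.21507068.
Var(ȳ) = (1 − 0.21507068)·23.9/8337 = 0.78492932·0.0028667386 = 0.0022501872.
SE(ȳ) = √(0.0022501872) = 0.0474.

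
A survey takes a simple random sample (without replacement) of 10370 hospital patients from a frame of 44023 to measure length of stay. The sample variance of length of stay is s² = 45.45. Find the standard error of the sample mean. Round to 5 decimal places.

0.05788

Under SRS without replacement, Var(ȳ) = (1 − f)·s²/n with f = n/N = 10370/44023 = 0.23555869.
Var(ȳ) = (1 − 0.23555869)·45.45/10370 = 0.76444131·0.0043828351 = 0.0033504202.
SE(ȳ) = √(0.0033504202) = 0.05788.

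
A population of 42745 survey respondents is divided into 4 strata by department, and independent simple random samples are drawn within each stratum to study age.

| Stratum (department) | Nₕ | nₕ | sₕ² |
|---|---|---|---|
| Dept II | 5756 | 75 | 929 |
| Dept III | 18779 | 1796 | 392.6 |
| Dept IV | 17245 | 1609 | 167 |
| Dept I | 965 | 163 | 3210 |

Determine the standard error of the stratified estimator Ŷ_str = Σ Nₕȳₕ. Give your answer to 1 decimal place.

Var(Ŷ_str) = Σₕ Nₕ²(1 − fₕ)sₕ²/nₕ.
Dept II: 5756²·(1 − 75/5756)·929/75 = 4.0504197 × 10^8.
Dept III: 18779²·(1 − 1796/18779)·392.6/1796 = 6.9715739 × 10^7.
Dept IV: 17245²·(1 − 1609/17245)·167/1609 = 2.7986545 × 10^7.
Dept I: 965²·(1 − 163/965)·3210/163 = 1.5241198 × 10^7.
Sum = 5.1798545 × 10^8.
SE = √(5.1798545 × 10^8) = 22759.3.

22759.3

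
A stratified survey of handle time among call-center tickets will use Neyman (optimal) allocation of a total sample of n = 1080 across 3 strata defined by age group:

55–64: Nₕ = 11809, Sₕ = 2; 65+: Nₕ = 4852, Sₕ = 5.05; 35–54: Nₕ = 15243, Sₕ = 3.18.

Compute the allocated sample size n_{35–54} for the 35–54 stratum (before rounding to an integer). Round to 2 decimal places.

541.97

Neyman allocation: nₕ = n·NₕSₕ / Σⱼ NⱼSⱼ.
Σ NⱼSⱼ = 11809·2 + 4852·5.05 + 15243·3.18 = 96593.34.
n_{35–54} = 1080·15243·3.18 / 96593.34 = 541.97.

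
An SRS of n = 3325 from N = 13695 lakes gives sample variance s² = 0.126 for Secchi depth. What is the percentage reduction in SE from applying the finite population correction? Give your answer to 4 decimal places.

12.9821

f = n/N = 3325/13695 = 0.24278934.
SE_no-fpc = √(s²/n) = 0.0061558701; SE_fpc = √((1−f)s²/n) = 0.005356706.
Ratio = √(1−f) = 0.87017852. Reduction = 100·(1 − 0.87017852) = 12.9821%.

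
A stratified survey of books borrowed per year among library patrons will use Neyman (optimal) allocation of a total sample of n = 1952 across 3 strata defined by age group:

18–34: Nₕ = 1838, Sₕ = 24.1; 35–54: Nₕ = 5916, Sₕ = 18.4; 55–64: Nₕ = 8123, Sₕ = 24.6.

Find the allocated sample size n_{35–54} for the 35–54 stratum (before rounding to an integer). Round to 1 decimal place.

602.0

Neyman allocation: nₕ = n·NₕSₕ / Σⱼ NⱼSⱼ.
Σ NⱼSⱼ = 1838·24.1 + 5916·18.4 + 8123·24.6 = 352976.
n_{35–54} = 1952·5916·18.4 / 352976 = 602.0.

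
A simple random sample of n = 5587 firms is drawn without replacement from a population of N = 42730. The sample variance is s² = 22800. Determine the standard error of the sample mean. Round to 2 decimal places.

1.88

Under SRS without replacement, Var(ȳ) = (1 − f)·s²/n with f = n/N = 5587/42730 = 0.13075123.
Var(ȳ) = (1 − 0.13075123)·22800/5587 = 0.86924877·4.0809021 = 3.5473191.
SE(ȳ) = √(3.5473191) = 1.88.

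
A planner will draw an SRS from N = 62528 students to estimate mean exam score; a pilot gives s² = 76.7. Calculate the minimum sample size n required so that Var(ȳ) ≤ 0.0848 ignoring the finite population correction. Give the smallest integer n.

Without fpc, n₀ = s²/D = 76.7/0.0848 = 904.4811.
Rounding up, n = 905.

905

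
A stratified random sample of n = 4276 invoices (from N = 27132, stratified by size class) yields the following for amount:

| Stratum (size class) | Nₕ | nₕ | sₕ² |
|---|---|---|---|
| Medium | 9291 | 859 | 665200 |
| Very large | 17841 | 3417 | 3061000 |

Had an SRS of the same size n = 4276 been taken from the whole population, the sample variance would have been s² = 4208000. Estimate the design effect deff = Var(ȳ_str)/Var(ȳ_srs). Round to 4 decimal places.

Var(ȳ_str) = Σ Wₕ²(1−fₕ)sₕ²/nₕ with Wₕ = Nₕ/27132:
  Medium: (9291/27132)²·(1−859/9291)·665200/859 = 82.411633
  Very large: (17841/27132)²·(1−3417/17841)·3061000/3417 = 313.15521
  → Var(ȳ_str) = 395.56684.
Var(ȳ_srs) = (1 − 4276/27132)·4208000/4276 = 829.00367.
deff = 395.56684 / 829.00367 = 0.4772.

0.4772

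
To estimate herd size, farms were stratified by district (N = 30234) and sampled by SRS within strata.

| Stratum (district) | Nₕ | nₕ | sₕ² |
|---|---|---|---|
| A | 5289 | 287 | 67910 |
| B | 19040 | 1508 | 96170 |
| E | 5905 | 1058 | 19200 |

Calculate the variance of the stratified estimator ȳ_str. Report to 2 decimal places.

30.71

Var(ȳ_str) = Σₕ Wₕ²(1 − fₕ)sₕ²/nₕ with Wₕ = Nₕ/N, N = 30234.
A: Wₕ = 0.17493550; term = 0.17493550²·(1 − 0.05426357)·67910/287 = 6.8482226.
B: Wₕ = 0.62975458; term = 0.62975458²·(1 − 0.07920168)·96170/1508 = 23.288712.
E: Wₕ = 0.19530992; term = 0.19530992²·(1 − 0.17917019)·19200/1058 = 0.56822098.
Sum = 30.705156.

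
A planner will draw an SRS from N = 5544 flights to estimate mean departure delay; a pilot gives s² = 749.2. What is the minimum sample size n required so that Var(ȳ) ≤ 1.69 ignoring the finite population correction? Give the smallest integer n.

444

Without fpc, n₀ = s²/D = 749.2/1.69 = 443.3136.
Rounding up, n = 444.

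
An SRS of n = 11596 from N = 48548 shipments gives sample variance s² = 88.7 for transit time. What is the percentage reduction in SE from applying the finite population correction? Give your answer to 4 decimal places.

12.7565

f = n/N = 11596/48548 = 0.23885639.
SE_no-fpc = √(s²/n) = 0.087459644; SE_fpc = √((1−f)s²/n) = 0.076302894.
Ratio = √(1−f) = 0.87243545. Reduction = 100·(1 − 0.87243545) = 12.7565%.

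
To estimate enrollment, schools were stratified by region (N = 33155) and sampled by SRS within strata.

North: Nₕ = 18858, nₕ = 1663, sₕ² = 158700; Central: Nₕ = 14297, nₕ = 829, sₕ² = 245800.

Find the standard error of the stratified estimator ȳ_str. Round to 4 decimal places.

8.9492

Var(ȳ_str) = Σₕ Wₕ²(1 − fₕ)sₕ²/nₕ with Wₕ = Nₕ/N, N = 33155.
North: Wₕ = 0.56878299; term = 0.56878299²·(1 − 0.08818539)·158700/1663 = 28.150391.
Central: Wₕ = 0.43121701; term = 0.43121701²·(1 − 0.05798419)·245800/829 = 51.937054.
Sum = 80.087445.
SE = √(80.087445) = 8.9492.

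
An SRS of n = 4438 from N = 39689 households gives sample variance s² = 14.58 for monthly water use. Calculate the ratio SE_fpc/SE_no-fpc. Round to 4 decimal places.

f = n/N = 4438/39689 = 0.11181940.
SE_no-fpc = √(s²/n) = 0.057317219; SE_fpc = √((1−f)s²/n) = 0.054017659.
Ratio = √(1−f) = 0.94243334.

0.9424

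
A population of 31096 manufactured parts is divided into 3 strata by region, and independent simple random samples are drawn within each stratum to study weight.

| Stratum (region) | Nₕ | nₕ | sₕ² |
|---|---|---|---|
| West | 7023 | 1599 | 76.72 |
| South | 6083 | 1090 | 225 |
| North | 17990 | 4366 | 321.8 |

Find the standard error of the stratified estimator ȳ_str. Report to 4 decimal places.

0.1645

Var(ȳ_str) = Σₕ Wₕ²(1 − fₕ)sₕ²/nₕ with Wₕ = Nₕ/N, N = 31096.
West: Wₕ = 0.22584898; term = 0.22584898²·(1 − 0.22768048)·76.72/1599 = 0.0018901376.
South: Wₕ = 0.19562002; term = 0.19562002²·(1 − 0.17918790)·225/1090 = 0.0064837513.
North: Wₕ = 0.57853100; term = 0.57853100²·(1 − 0.24269038)·321.8/4366 = 0.018682244.
Sum = 0.027056133.
SE = √(0.027056133) = 0.1645.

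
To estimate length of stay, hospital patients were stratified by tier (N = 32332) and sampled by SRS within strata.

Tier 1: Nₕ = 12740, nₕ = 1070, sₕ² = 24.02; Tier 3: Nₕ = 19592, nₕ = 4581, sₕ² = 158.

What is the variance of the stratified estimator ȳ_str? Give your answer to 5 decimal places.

0.01290

Var(ȳ_str) = Σₕ Wₕ²(1 − fₕ)sₕ²/nₕ with Wₕ = Nₕ/N, N = 32332.
Tier 1: Wₕ = 0.39403687; term = 0.39403687²·(1 − 0.08398744)·24.02/1070 = 0.003192746.
Tier 3: Wₕ = 0.60596313; term = 0.60596313²·(1 − 0.23381993)·158/4581 = 0.0097033133.
Sum = 0.012896059.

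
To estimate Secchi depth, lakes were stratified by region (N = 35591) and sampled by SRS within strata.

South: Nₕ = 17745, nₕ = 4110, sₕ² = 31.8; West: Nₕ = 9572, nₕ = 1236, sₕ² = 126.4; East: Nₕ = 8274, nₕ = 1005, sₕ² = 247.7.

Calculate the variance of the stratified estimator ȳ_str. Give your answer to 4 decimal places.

0.0196

Var(ȳ_str) = Σₕ Wₕ²(1 − fₕ)sₕ²/nₕ with Wₕ = Nₕ/N, N = 35591.
South: Wₕ = 0.49858110; term = 0.49858110²·(1 − 0.23161454)·31.8/4110 = 0.0014778694.
West: Wₕ = 0.26894440; term = 0.26894440²·(1 − 0.12912662)·126.4/1236 = 0.0064418205.
East: Wₕ = 0.23247450; term = 0.23247450²·(1 − 0.12146483)·247.7/1005 = 0.01170226.
Sum = 0.01962195.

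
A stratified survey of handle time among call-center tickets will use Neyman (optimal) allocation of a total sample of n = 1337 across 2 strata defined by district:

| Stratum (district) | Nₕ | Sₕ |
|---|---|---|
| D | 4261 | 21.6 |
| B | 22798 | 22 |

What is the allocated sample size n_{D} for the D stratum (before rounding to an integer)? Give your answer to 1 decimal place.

207.3

Neyman allocation: nₕ = n·NₕSₕ / Σⱼ NⱼSⱼ.
Σ NⱼSⱼ = 4261·21.6 + 22798·22 = 593593.6.
n_{D} = 1337·4261·21.6 / 593593.6 = 207.3.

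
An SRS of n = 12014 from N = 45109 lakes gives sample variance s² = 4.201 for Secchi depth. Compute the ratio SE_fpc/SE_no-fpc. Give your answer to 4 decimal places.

0.8565

f = n/N = 12014/45109 = 0.26633266.
SE_no-fpc = √(s²/n) = 0.018699609; SE_fpc = √((1−f)s²/n) = 0.016017035.
Ratio = √(1−f) = 0.85654383.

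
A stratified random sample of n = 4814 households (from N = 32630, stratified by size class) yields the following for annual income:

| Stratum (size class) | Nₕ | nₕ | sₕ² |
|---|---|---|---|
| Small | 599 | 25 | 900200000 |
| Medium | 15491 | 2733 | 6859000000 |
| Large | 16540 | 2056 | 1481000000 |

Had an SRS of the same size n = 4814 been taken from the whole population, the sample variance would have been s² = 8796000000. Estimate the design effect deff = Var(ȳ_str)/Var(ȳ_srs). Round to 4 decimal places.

Var(ȳ_str) = Σ Wₕ²(1−fₕ)sₕ²/nₕ with Wₕ = Nₕ/32630:
  Small: (599/32630)²·(1−25/599)·900200000/25 = 11627.961
  Medium: (15491/32630)²·(1−2733/15491)·6859000000/2733 = 465853.19
  Large: (16540/32630)²·(1−2056/16540)·1481000000/2056 = 162077.16
  → Var(ȳ_str) = 639558.31.
Var(ȳ_srs) = (1 − 4814/32630)·8796000000/4814 = 1.5576029 × 10^6.
deff = 639558.31 / (1.5576029 × 10^6) = 0.4106.

0.4106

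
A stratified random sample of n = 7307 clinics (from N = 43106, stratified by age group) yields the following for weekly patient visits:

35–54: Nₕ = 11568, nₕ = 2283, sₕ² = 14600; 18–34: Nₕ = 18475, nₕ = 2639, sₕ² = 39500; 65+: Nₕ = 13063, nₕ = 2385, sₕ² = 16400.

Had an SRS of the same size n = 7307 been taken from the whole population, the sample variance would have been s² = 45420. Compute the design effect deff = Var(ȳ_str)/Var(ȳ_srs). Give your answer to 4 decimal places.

0.6281

Var(ȳ_str) = Σ Wₕ²(1−fₕ)sₕ²/nₕ with Wₕ = Nₕ/43106:
  35–54: (11568/43106)²·(1−2283/11568)·14600/2283 = 0.36966785
  18–34: (18475/43106)²·(1−2639/18475)·39500/2639 = 2.3567428
  65+: (13063/43106)²·(1−2385/13063)·16400/2385 = 0.51619389
  → Var(ȳ_str) = 3.2426045.
Var(ȳ_srs) = (1 − 7307/43106)·45420/7307 = 5.1622757.
deff = 3.2426045 / 5.1622757 = 0.6281.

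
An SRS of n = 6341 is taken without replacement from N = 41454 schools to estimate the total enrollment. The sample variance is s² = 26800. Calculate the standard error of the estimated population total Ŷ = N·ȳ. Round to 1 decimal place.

Var(Ŷ) = N²·Var(ȳ) = N²·(1 − n/N)·s²/n.
f = 6341/41454 = 0.15296473; Var(ȳ) = 0.84703527·26800/6341 = 3.579963.
Var(Ŷ) = 41454² · 3.579963 = 6.1519306 × 10^9.
SE(Ŷ) = √(6.1519306 × 10^9) = 78434.2.

78434.2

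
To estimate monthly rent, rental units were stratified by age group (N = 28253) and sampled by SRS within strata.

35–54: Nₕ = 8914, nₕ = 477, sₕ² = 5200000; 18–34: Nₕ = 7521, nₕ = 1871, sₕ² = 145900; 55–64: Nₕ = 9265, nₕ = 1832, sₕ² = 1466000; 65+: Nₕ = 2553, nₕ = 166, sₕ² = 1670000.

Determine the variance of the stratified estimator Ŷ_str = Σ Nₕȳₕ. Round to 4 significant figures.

9.396 × 10^11

Var(Ŷ_str) = Σₕ Nₕ²(1 − fₕ)sₕ²/nₕ.
35–54: 8914²·(1 − 477/8914)·5200000/477 = 8.1987122 × 10^11.
18–34: 7521²·(1 − 1871/7521)·145900/1871 = 3.3136417 × 10^9.
55–64: 9265²·(1 − 1832/9265)·1466000/1832 = 5.5108432 × 10^10.
65+: 2553²·(1 − 166/2553)·1670000/166 = 6.1307219 × 10^10.
Sum = 9.3960051 × 10^11.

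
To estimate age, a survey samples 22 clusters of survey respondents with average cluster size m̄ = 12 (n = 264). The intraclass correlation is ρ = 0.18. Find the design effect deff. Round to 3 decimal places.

deff = 1 + (12 − 1)·0.18 = 1 + 1.98 = 2.98.

2.980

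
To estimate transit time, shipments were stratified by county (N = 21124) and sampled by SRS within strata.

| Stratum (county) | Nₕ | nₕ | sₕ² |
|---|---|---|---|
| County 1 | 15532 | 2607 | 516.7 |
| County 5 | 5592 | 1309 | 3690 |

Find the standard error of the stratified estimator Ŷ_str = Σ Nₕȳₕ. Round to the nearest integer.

10359

Var(Ŷ_str) = Σₕ Nₕ²(1 − fₕ)sₕ²/nₕ.
County 1: 15532²·(1 − 2607/15532)·516.7/2607 = 3.9788298 × 10^7.
County 5: 5592²·(1 − 1309/5592)·3690/1309 = 6.7515262 × 10^7.
Sum = 1.0730356 × 10^8.
SE = √(1.0730356 × 10^8) = 10359.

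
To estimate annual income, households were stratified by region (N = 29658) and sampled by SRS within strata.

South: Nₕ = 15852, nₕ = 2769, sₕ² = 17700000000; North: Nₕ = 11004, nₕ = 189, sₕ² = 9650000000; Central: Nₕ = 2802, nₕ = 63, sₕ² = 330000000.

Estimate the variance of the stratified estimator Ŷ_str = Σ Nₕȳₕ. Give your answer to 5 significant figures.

Var(Ŷ_str) = Σₕ Nₕ²(1 − fₕ)sₕ²/nₕ.
South: 15852²·(1 − 2769/15852)·17700000000/2769 = 1.3256892 × 10^15.
North: 11004²·(1 − 189/11004)·9650000000/189 = 6.0763477 × 10^15.
Central: 2802²·(1 − 63/2802)·330000000/63 = 4.0200694 × 10^13.
Sum = 7.4422376 × 10^15.

7.4422 × 10^15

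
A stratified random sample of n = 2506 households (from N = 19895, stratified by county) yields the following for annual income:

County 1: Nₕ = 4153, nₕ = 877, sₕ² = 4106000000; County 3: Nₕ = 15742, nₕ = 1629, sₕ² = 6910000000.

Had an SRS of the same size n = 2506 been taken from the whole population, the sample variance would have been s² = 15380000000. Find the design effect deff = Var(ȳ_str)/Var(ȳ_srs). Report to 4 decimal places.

Var(ȳ_str) = Σ Wₕ²(1−fₕ)sₕ²/nₕ with Wₕ = Nₕ/19895:
  County 1: (4153/19895)²·(1−877/4153)·4106000000/877 = 160930.1
  County 3: (15742/19895)²·(1−1629/15742)·6910000000/1629 = 2.3809393 × 10^6
  → Var(ȳ_str) = 2.5418694 × 10^6.
Var(ȳ_srs) = (1 − 2506/19895)·15380000000/2506 = 5.364212 × 10^6.
deff = (2.5418694 × 10^6) / (5.364212 × 10^6) = 0.4739.

0.4739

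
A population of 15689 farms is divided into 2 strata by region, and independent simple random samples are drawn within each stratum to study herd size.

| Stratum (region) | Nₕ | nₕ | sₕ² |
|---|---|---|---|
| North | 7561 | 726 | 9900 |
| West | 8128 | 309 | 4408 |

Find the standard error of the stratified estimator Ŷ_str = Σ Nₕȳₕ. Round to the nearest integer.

Var(Ŷ_str) = Σₕ Nₕ²(1 − fₕ)sₕ²/nₕ.
North: 7561²·(1 − 726/7561)·9900/726 = 7.0471957 × 10^8.
West: 8128²·(1 − 309/8128)·4408/309 = 9.066048 × 10^8.
Sum = 1.6113244 × 10^9.
SE = √(1.6113244 × 10^9) = 40141.

40141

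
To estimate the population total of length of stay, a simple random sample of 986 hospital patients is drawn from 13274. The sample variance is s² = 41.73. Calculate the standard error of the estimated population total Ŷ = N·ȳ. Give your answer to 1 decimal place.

2627.4

Var(Ŷ) = N²·Var(ȳ) = N²·(1 − n/N)·s²/n.
f = 986/13274 = 0.07428055; Var(ȳ) = 0.92571945·41.73/986 = 0.039178776.
Var(Ŷ) = 13274² · 0.039178776 = 6.9032641 × 10^6.
SE(Ŷ) = √(6.9032641 × 10^6) = 2627.4.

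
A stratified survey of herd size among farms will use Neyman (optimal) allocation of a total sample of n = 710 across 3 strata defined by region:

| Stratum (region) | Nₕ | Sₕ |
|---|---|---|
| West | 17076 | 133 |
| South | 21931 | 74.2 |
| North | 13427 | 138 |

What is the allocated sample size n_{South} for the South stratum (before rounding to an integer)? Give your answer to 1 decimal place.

Neyman allocation: nₕ = n·NₕSₕ / Σⱼ NⱼSⱼ.
Σ NⱼSⱼ = 17076·133 + 21931·74.2 + 13427·138 = 5.7513142 × 10^6.
n_{South} = 710·21931·74.2 / (5.7513142 × 10^6) = 200.9.

200.9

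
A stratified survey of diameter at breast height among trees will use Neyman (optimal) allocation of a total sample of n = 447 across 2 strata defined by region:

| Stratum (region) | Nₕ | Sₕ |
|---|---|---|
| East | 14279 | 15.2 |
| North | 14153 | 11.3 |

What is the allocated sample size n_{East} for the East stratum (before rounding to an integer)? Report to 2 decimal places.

Neyman allocation: nₕ = n·NₕSₕ / Σⱼ NⱼSⱼ.
Σ NⱼSⱼ = 14279·15.2 + 14153·11.3 = 376969.7.
n_{East} = 447·14279·15.2 / 376969.7 = 257.36.

257.36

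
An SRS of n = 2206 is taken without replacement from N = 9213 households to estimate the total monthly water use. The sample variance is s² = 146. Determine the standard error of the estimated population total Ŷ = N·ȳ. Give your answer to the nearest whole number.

2067

Var(Ŷ) = N²·Var(ȳ) = N²·(1 − n/N)·s²/n.
f = 2206/9213 = 0.23944426; Var(ȳ) = 0.76055574·146/2206 = 0.050335964.
Var(Ŷ) = 9213² · 0.050335964 = 4.2724849 × 10^6.
SE(Ŷ) = √(4.2724849 × 10^6) = 2067.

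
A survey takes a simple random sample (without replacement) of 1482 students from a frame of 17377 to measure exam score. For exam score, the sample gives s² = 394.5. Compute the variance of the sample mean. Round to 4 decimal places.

Under SRS without replacement, Var(ȳ) = (1 − f)·s²/n with f = n/N = 1482/17377 = 0.08528515.
Var(ȳ) = (1 − 0.08528515)·394.5/1482 = 0.91471485·0.26619433 = 0.24349191.

0.2435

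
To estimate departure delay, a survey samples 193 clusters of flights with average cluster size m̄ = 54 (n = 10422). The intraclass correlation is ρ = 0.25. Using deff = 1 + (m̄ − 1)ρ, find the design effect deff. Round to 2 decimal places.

14.25

deff = 1 + (54 − 1)·0.25 = 1 + 13.25 = 14.25.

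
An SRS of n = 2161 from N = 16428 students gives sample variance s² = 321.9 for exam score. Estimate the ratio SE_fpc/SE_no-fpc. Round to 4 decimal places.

0.9319

f = n/N = 2161/16428 = 0.13154371.
SE_no-fpc = √(s²/n) = 0.38595183; SE_fpc = √((1−f)s²/n) = 0.35967238.
Ratio = √(1−f) = 0.93191002.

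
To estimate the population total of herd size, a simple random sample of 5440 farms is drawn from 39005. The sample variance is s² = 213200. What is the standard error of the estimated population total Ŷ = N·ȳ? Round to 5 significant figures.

Var(Ŷ) = N²·Var(ȳ) = N²·(1 − n/N)·s²/n.
f = 5440/39005 = 0.13946930; Var(ȳ) = 0.86053070·213200/5440 = 33.725211.
Var(Ŷ) = 39005² · 33.725211 = 5.13092 × 10^10.
SE(Ŷ) = √(5.13092 × 10^10) = 226520.

226520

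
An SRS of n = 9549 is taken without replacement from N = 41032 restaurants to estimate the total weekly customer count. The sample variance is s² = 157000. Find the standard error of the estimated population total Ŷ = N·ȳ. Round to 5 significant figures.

145740

Var(Ŷ) = N²·Var(ȳ) = N²·(1 − n/N)·s²/n.
f = 9549/41032 = 0.23272080; Var(ȳ) = 0.76727920·157000/9549 = 12.61523.
Var(Ŷ) = 41032² · 12.61523 = 2.1239317 × 10^10.
SE(Ŷ) = √(2.1239317 × 10^10) = 145740.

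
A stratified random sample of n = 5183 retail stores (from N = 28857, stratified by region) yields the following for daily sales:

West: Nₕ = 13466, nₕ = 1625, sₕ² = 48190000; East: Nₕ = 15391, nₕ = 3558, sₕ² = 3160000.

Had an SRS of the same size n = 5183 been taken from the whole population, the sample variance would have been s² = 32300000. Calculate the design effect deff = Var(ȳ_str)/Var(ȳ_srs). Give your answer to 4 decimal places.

Var(ȳ_str) = Σ Wₕ²(1−fₕ)sₕ²/nₕ with Wₕ = Nₕ/28857:
  West: (13466/28857)²·(1−1625/13466)·48190000/1625 = 5678.4289
  East: (15391/28857)²·(1−3558/15391)·3160000/3558 = 194.24081
  → Var(ȳ_str) = 5872.6697.
Var(ȳ_srs) = (1 − 5183/28857)·32300000/5183 = 5112.5995.
deff = 5872.6697 / 5112.5995 = 1.1487.

1.1487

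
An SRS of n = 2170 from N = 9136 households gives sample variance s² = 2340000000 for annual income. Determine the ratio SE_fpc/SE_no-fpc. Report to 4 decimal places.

0.8732

f = n/N = 2170/9136 = 0.23752189.
SE_no-fpc = √(s²/n) = 1038.432; SE_fpc = √((1−f)s²/n) = 906.75874.
Ratio = √(1−f) = 0.87319992.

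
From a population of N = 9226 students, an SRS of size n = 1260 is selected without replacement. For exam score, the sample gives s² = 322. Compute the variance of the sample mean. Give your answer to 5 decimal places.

Under SRS without replacement, Var(ȳ) = (1 − f)·s²/n with f = n/N = 1260/9226 = 0.13657056.
Var(ȳ) = (1 − 0.13657056)·322/1260 = 0.86342944·0.25555556 = 0.22065419.

0.22065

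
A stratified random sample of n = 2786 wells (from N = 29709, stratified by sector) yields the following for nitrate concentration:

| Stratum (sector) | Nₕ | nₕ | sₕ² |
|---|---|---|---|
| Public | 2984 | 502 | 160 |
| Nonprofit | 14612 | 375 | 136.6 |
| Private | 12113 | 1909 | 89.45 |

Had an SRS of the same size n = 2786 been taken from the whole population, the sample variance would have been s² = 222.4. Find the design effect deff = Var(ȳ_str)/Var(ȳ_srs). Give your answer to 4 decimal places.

Var(ȳ_str) = Σ Wₕ²(1−fₕ)sₕ²/nₕ with Wₕ = Nₕ/29709:
  Public: (2984/29709)²·(1−502/2984)·160/502 = 0.0026744889
  Nonprofit: (14612/29709)²·(1−375/14612)·136.6/375 = 0.08585617
  Private: (12113/29709)²·(1−1909/12113)·89.45/1909 = 0.0065617626
  → Var(ȳ_str) = 0.095092422.
Var(ȳ_srs) = (1 − 2786/29709)·222.4/2786 = 0.072341763.
deff = 0.095092422 / 0.072341763 = 1.3145.

1.3145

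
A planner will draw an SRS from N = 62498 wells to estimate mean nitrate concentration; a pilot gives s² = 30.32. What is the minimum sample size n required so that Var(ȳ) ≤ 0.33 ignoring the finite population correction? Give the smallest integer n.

Without fpc, n₀ = s²/D = 30.32/0.33 = 91.8788.
Rounding up, n = 92.

92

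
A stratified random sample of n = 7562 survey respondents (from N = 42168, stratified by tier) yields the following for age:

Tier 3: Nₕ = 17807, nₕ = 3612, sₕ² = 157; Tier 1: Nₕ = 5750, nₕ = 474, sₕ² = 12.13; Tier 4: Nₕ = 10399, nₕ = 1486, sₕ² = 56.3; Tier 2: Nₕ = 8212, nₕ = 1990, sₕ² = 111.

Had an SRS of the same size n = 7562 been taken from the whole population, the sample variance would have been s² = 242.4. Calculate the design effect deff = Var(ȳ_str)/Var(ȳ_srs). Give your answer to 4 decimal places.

Var(ȳ_str) = Σ Wₕ²(1−fₕ)sₕ²/nₕ with Wₕ = Nₕ/42168:
  Tier 3: (17807/42168)²·(1−3612/17807)·157/3612 = 0.0061789127
  Tier 1: (5750/42168)²·(1−474/5750)·12.13/474 = 4.3660538 × 10^-4
  Tier 4: (10399/42168)²·(1−1486/10399)·56.3/1486 = 0.0019748725
  Tier 2: (8212/42168)²·(1−1990/8212)·111/1990 = 0.001602813
  → Var(ȳ_str) = 0.010193204.
Var(ȳ_srs) = (1 − 7562/42168)·242.4/7562 = 0.026306577.
deff = 0.010193204 / 0.026306577 = 0.3875.

0.3875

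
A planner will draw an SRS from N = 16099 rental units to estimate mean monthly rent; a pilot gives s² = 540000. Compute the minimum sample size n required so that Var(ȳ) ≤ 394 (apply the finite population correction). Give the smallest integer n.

Without fpc, n₀ = s²/D = 540000/394 = 1370.5584.
With fpc, (1 − n/N)·s²/n ≤ D requires n ≥ n₀/(1 + n₀/N) = 1370.5584/(1 + 1370.5584/16099) = 1263.0325.
Rounding up, n = 1264.

1264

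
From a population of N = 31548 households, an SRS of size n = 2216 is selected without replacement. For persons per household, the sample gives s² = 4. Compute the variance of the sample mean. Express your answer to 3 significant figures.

0.00168

Under SRS without replacement, Var(ȳ) = (1 − f)·s²/n with f = n/N = 2216/31548 = 0.07024217.
Var(ȳ) = (1 − 0.07024217)·4/2216 = 0.92975783·0.0018050542 = 0.0016782632.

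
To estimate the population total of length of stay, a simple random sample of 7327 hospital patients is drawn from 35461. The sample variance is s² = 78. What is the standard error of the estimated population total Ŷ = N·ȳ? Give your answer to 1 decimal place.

Var(Ŷ) = N²·Var(ȳ) = N²·(1 − n/N)·s²/n.
f = 7327/35461 = 0.20662136; Var(ȳ) = 0.79337864·78/7327 = 0.008445958.
Var(Ŷ) = 35461² · 0.008445958 = 1.0620645 × 10^7.
SE(Ŷ) = √(1.0620645 × 10^7) = 3258.9.

3258.9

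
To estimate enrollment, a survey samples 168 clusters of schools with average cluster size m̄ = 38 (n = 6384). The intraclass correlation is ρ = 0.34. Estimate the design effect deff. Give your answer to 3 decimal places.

deff = 1 + (38 − 1)·0.34 = 1 + 12.58 = 13.58.

13.580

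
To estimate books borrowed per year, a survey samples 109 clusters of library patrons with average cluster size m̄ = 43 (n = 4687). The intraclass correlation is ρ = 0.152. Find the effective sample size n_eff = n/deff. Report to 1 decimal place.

634.8

deff = 1 + (43 − 1)·0.152 = 1 + 6.384 = 7.384.
n_eff = 4687 / 7.384 = 634.8.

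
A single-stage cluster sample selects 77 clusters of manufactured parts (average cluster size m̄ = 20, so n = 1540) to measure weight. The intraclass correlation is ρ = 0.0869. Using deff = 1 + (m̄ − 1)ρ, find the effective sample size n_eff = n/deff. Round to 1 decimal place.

580.9

deff = 1 + (20 − 1)·0.0869 = 1 + 1.6511 = 2.6511.
n_eff = 1540 / 2.6511 = 580.9.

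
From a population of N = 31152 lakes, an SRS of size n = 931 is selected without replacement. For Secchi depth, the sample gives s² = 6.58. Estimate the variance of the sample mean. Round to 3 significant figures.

Under SRS without replacement, Var(ȳ) = (1 − f)·s²/n with f = n/N = 931/31152 = 0.02988572.
Var(ȳ) = (1 − 0.02988572)·6.58/931 = 0.97011428·0.0070676692 = 0.0068564468.

0.00686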